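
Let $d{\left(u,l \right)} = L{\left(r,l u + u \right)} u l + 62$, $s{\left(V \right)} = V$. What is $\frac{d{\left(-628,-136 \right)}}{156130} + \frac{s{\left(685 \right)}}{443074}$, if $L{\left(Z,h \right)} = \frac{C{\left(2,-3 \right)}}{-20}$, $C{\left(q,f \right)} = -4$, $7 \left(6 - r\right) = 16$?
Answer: $\frac{19257081191}{172942859050} \approx 0.11135$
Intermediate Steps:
$r = \frac{26}{7}$ ($r = 6 - \frac{16}{7} = \frac{26}{7} \approx 3.7143$)
$L{\left(Z,h \right)} = \frac{1}{5}$ ($L{\left(Z,h \right)} = - \frac{4}{-20} = \left(-4\right) \left(- \frac{1}{20}\right) = \frac{1}{5}$)
$d{\left(u,l \right)} = 62 + \frac{l u}{5}$ ($d{\left(u,l \right)} = \frac{u}{5} l + 62 = \frac{l u}{5} + 62 = 62 + \frac{l u}{5}$)
$\frac{d{\left(-628,-136 \right)}}{156130} + \frac{s{\left(685 \right)}}{443074} = \frac{62 + \frac{1}{5} \left(-136\right) \left(-628\right)}{156130} + \frac{685}{443074} = \left(62 + \frac{85408}{5}\right) \frac{1}{156130} + 685 \cdot \frac{1}{443074} = \frac{85718}{5} \cdot \frac{1}{156130} + \frac{685}{443074} = \frac{42859}{390325} + \frac{685}{443074} = \frac{19257081191}{172942859050}$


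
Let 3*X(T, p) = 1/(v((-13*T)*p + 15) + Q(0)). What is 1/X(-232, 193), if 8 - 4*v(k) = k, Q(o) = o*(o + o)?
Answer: -1746285/4 ≈ -4.3657e+5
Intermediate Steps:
Q(o) = 2*o² (Q(o) = o*(2*o) = 2*o²)
v(k) = 2 - k/4
X(T, p) = 1/(3*(-7/4 + 13*T*p/4)) (X(T, p) = 1/(3*((2 - ((-13*T)*p + 15)/4) + 2*0²)) = 1/(3*((2 - (-13*T*p + 15)/4) + 2*0)) = 1/(3*((2 - (15 - 13*T*p)/4) + 0)) = 1/(3*((2 + (-15/4 + 13*T*p/4)) + 0)) = 1/(3*((-7/4 + 13*T*p/4) + 0)) = 1/(3*(-7/4 + 13*T*p/4)))
1/X(-232, 193) = 1/(4/(3*(-7 + 13*(-232)*193))) = 1/(4/(3*(-7 - 582088))) = 1/((4/3)/(-582095)) = 1/((4/3)*(-1/582095)) = 1/(-4/1746285) = -1746285/4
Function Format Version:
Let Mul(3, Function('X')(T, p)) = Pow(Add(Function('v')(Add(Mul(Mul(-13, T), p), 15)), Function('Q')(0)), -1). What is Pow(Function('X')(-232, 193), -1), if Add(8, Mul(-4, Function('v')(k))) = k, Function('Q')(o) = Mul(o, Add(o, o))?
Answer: Rational(-1746285, 4) ≈ -4.3657e+5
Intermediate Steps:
Function('Q')(o) = Mul(2, Pow(o, 2)) (Function('Q')(o) = Mul(o, Mul(2, o)) = Mul(2, Pow(o, 2)))
Function('v')(k) = Add(2, Mul(Rational(-1, 4), k))
Function('X')(T, p) = Mul(Rational(1, 3), Pow(Add(Rational(-7, 4), Mul(Rational(13, 4), T, p)), -1)) (Function('X')(T, p) = Mul(Rational(1, 3), Pow(Add(Add(2, Mul(Rational(-1, 4), Add(Mul(Mul(-13, T), p), 15))), Mul(2, Pow(0, 2))), -1)) = Mul(Rational(1, 3), Pow(Add(Add(2, Mul(Rational(-1, 4), Add(Mul(-13, T, p), 15))), Mul(2, 0)), -1)) = Mul(Rational(1, 3), Pow(Add(Add(2, Mul(Rational(-1, 4), Add(15, Mul(-13, T, p)))), 0), -1)) = Mul(Rational(1, 3), Pow(Add(Add(2, Add(Rational(-15, 4), Mul(Rational(13, 4), T, p))), 0), -1)) = Mul(Rational(1, 3), Pow(Add(Add(Rational(-7, 4), Mul(Rational(13, 4), T, p)), 0), -1)) = Mul(Rational(1, 3), Pow(Add(Rational(-7, 4), Mul(Rational(13, 4), T, p)), -1)))
Pow(Function('X')(-232, 193), -1) = Pow(Mul(Rational(4, 3), Pow(Add(-7, Mul(13, -232, 193)), -1)), -1) = Pow(Mul(Rational(4, 3), Pow(Add(-7, -582088), -1)), -1) = Pow(Mul(Rational(4, 3), Pow(-582095, -1)), -1) = Pow(Mul(Rational(4, 3), Rational(-1, 582095)), -1) = Pow(Rational(-4, 1746285), -1) = Rational(-1746285, 4)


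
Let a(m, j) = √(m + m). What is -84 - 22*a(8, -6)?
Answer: -172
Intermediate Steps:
a(m, j) = √2*√m (a(m, j) = √(2*m) = √2*√m)
-84 - 22*a(8, -6) = -84 - 22*√2*√8 = -84 - 22*√2*2*√2 = -84 - 22*4 = -84 - 88 = -172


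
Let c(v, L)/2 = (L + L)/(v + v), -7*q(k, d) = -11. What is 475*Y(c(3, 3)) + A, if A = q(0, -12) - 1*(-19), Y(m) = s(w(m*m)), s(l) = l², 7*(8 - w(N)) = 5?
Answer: 1236483/49 ≈ 25234.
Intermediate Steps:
q(k, d) = 11/7 (q(k, d) = -⅐*(-11) = 11/7)
c(v, L) = 2*L/v (c(v, L) = 2*((L + L)/(v + v)) = 2*((2*L)/((2*v))) = 2*((2*L)*(1/(2*v))) = 2*(L/v) = 2*L/v)
w(N) = 51/7 (w(N) = 8 - ⅐*5 = 8 - 5/7 = 51/7)
Y(m) = 2601/49 (Y(m) = (51/7)² = 2601/49)
A = 144/7 (A = 11/7 - 1*(-19) = 11/7 + 19 = 144/7 ≈ 20.571)
475*Y(c(3, 3)) + A = 475*(2601/49) + 144/7 = 1235475/49 + 144/7 = 1236483/49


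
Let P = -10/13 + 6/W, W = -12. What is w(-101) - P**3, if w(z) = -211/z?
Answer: 7338173/1775176 ≈ 4.1338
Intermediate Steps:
P = -33/26 (P = -10/13 + 6/(-12) = -10*1/13 + 6*(-1/12) = -10/13 - 1/2 = -33/26 ≈ -1.2692)
w(-101) - P**3 = -211/(-101) - (-33/26)**3 = -211*(-1/101) - 1*(-35937/17576) = 211/101 + 35937/17576 = 7338173/1775176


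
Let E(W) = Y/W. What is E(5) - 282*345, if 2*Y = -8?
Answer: -486454/5 ≈ -97291.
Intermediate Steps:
Y = -4 (Y = (1/2)*(-8) = -4)
E(W) = -4/W
E(5) - 282*345 = -4/5 - 282*345 = -4*1/5 - 97290 = -4/5 - 97290 = -486454/5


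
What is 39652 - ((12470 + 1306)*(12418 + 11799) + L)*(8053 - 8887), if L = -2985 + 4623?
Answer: 278234974672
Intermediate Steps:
L = 1638
39652 - ((12470 + 1306)*(12418 + 11799) + L)*(8053 - 8887) = 39652 - ((12470 + 1306)*(12418 + 11799) + 1638)*(8053 - 8887) = 39652 - (13776*24217 + 1638)*(-834) = 39652 - (333613392 + 1638)*(-834) = 39652 - 333615030*(-834) = 39652 - 1*(-278234935020) = 39652 + 278234935020 = 278234974672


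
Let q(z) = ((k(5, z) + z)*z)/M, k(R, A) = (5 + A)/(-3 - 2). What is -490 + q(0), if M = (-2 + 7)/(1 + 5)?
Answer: -490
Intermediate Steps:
k(R, A) = -1 - A/5 (k(R, A) = (5 + A)/(-5) = (5 + A)*(-⅕) = -1 - A/5)
M = ⅚ (M = 5/6 = 5*(⅙) = ⅚ ≈ 0.83333)
q(z) = 6*z*(-1 + 4*z/5)/5 (q(z) = (((-1 - z/5) + z)*z)/(⅚) = ((-1 + 4*z/5)*z)*(6/5) = (z*(-1 + 4*z/5))*(6/5) = 6*z*(-1 + 4*z/5)/5)
-490 + q(0) = -490 + (6/25)*0*(-5 + 4*0) = -490 + (6/25)*0*(-5 + 0) = -490 + (6/25)*0*(-5) = -490 + 0 = -490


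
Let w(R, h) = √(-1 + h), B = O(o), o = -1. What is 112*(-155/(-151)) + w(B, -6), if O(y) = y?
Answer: 17360/151 + I*√7 ≈ 114.97 + 2.6458*I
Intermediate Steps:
B = -1
112*(-155/(-151)) + w(B, -6) = 112*(-155/(-151)) + √(-1 - 6) = 112*(-155*(-1/151)) + √(-7) = 112*(155/151) + I*√7 = 17360/151 + I*√7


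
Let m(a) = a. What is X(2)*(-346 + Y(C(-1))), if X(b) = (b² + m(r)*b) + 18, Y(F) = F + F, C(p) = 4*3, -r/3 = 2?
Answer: -3220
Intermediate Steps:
r = -6 (r = -3*2 = -6)
C(p) = 12
Y(F) = 2*F
X(b) = 18 + b² - 6*b (X(b) = (b² - 6*b) + 18 = 18 + b² - 6*b)
X(2)*(-346 + Y(C(-1))) = (18 + 2² - 6*2)*(-346 + 2*12) = (18 + 4 - 12)*(-346 + 24) = 10*(-322) = -3220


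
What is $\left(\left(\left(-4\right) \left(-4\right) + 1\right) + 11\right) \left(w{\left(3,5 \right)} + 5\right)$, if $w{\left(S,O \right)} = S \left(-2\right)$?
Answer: $-28$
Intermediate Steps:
$w{\left(S,O \right)} = - 2 S$
$\left(\left(\left(-4\right) \left(-4\right) + 1\right) + 11\right) \left(w{\left(3,5 \right)} + 5\right) = \left(\left(\left(-4\right) \left(-4\right) + 1\right) + 11\right) \left(\left(-2\right) 3 + 5\right) = \left(\left(16 + 1\right) + 11\right) \left(-6 + 5\right) = \left(17 + 11\right) \left(-1\right) = 28 \left(-1\right) = -28$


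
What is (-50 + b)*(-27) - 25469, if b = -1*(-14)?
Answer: -24497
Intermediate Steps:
b = 14
(-50 + b)*(-27) - 25469 = (-50 + 14)*(-27) - 25469 = -36*(-27) - 25469 = 972 - 25469 = -24497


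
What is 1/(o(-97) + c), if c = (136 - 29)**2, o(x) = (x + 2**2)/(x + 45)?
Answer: 52/595441 ≈ 8.7330e-5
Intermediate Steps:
o(x) = (4 + x)/(45 + x) (o(x) = (x + 4)/(45 + x) = (4 + x)/(45 + x))
c = 11449 (c = 107**2 = 11449)
1/(o(-97) + c) = 1/((4 - 97)/(45 - 97) + 11449) = 1/(-93/(-52) + 11449) = 1/(-1/52*(-93) + 11449) = 1/(93/52 + 11449) = 1/(595441/52) = 52/595441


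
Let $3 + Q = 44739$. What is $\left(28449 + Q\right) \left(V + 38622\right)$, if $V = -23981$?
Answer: $1071501585$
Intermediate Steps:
$Q = 44736$ ($Q = -3 + 44739 = 44736$)
$\left(28449 + Q\right) \left(V + 38622\right) = \left(28449 + 44736\right) \left(-23981 + 38622\right) = 73185 \cdot 14641 = 1071501585$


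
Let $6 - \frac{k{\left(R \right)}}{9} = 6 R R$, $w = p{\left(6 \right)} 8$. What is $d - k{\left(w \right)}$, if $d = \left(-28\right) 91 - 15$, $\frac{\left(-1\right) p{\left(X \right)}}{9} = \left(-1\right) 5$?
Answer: $6995783$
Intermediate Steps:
$p{\left(X \right)} = 45$ ($p{\left(X \right)} = - 9 \left(\left(-1\right) 5\right) = \left(-9\right) \left(-5\right) = 45$)
$w = 360$ ($w = 45 \cdot 8 = 360$)
$k{\left(R \right)} = 54 - 54 R^{2}$ ($k{\left(R \right)} = 54 - 9 \cdot 6 R R = 54 - 9 \cdot 6 R^{2} = 54 - 54 R^{2}$)
$d = -2563$ ($d = -2548 - 15 = -2563$)
$d - k{\left(w \right)} = -2563 - \left(54 - 54 \cdot 360^{2}\right) = -2563 - \left(54 - 6998400\right) = -2563 - -6998346 = -2563 + 6998346 = 6995783$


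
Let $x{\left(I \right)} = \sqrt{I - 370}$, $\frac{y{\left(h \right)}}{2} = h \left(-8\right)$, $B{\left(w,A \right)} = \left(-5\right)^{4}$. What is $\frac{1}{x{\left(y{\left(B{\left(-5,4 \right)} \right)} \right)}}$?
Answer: $- \frac{i \sqrt{10370}}{10370} \approx - 0.00982 i$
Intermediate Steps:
$B{\left(w,A \right)} = 625$
$y{\left(h \right)} = - 16 h$ ($y{\left(h \right)} = 2 h \left(-8\right) = 2 \left(- 8 h\right) = - 16 h$)
$x{\left(I \right)} = \sqrt{-370 + I}$
$\frac{1}{x{\left(y{\left(B{\left(-5,4 \right)} \right)} \right)}} = \frac{1}{\sqrt{-370 - 10000}} = \frac{1}{\sqrt{-10370}} = \frac{1}{i \sqrt{10370}} = - \frac{i \sqrt{10370}}{10370}$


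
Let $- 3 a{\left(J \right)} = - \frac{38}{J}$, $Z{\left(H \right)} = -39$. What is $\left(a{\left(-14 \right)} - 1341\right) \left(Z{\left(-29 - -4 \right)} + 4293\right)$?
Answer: $- \frac{39959240}{7} \approx -5.7085 \cdot 10^{6}$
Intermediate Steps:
$a{\left(J \right)} = \frac{38}{3 J}$ ($a{\left(J \right)} = - \frac{\left(-38\right) \frac{1}{J}}{3} = \frac{38}{3 J}$)
$\left(a{\left(-14 \right)} - 1341\right) \left(Z{\left(-29 - -4 \right)} + 4293\right) = \left(\frac{38}{3 \left(-14\right)} - 1341\right) \left(-39 + 4293\right) = \left(\frac{38}{3} \left(- \frac{1}{14}\right) - 1341\right) 4254 = \left(- \frac{19}{21} - 1341\right) 4254 = \left(- \frac{28180}{21}\right) 4254 = - \frac{39959240}{7}$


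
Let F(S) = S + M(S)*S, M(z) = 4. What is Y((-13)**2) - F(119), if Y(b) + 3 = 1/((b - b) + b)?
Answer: -101061/169 ≈ -597.99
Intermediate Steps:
F(S) = 5*S (F(S) = S + 4*S = 5*S)
Y(b) = -3 + 1/b (Y(b) = -3 + 1/((b - b) + b) = -3 + 1/(0 + b) = -3 + 1/b)
Y((-13)**2) - F(119) = (-3 + 1/((-13)**2)) - 5*119 = (-3 + 1/169) - 1*595 = (-3 + 1/169) - 595 = -506/169 - 595 = -101061/169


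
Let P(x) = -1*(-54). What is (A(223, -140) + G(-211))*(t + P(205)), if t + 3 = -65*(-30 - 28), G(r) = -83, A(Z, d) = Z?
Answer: 534940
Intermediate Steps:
t = 3767 (t = -3 - 65*(-30 - 28) = -3 - 65*(-58) = -3 + 3770 = 3767)
P(x) = 54
(A(223, -140) + G(-211))*(t + P(205)) = (223 - 83)*(3767 + 54) = 140*3821 = 534940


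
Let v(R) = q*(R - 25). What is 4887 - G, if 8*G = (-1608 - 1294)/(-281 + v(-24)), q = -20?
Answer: 13665503/2796 ≈ 4887.5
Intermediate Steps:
v(R) = 500 - 20*R (v(R) = -20*(R - 25) = -20*(-25 + R) = 500 - 20*R)
G = -1451/2796 (G = ((-1608 - 1294)/(-281 + (500 - 20*(-24))))/8 = (-2902/(-281 + (500 + 480)))/8 = (-2902/(-281 + 980))/8 = (-2902/699)/8 = (-2902*1/699)/8 = (⅛)*(-2902/699) = -1451/2796 ≈ -0.51896)
4887 - G = 4887 - 1*(-1451/2796) = 4887 + 1451/2796 = 13665503/2796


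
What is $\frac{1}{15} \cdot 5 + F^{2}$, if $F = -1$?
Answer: $\frac{4}{3} \approx 1.3333$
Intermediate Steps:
$\frac{1}{15} \cdot 5 + F^{2} = \frac{1}{15} \cdot 5 + \left(-1\right)^{2} = \frac{1}{15} \cdot 5 + 1 = \frac{1}{3} + 1 = \frac{4}{3}$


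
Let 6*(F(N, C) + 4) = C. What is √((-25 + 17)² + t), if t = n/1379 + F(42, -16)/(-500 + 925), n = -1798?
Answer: √7750703795730/351645 ≈ 7.9171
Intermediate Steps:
F(N, C) = -4 + C/6
t = -464006/351645 (t = -1798/1379 + (-4 + (⅙)*(-16))/(-500 + 925) = -1798*1/1379 + (-4 - 8/3)/425 = -1798/1379 - 20/3*1/425 = -1798/1379 - 4/255 = -464006/351645 ≈ -1.3195)
√((-25 + 17)² + t) = √((-25 + 17)² - 464006/351645) = √((-8)² - 464006/351645) = √(64 - 464006/351645) = √(22041274/351645) = √7750703795730/351645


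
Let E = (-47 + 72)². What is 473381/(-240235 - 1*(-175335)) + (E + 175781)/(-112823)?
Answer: -64857013963/7322212700 ≈ -8.8576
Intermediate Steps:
E = 625 (E = 25² = 625)
473381/(-240235 - 1*(-175335)) + (E + 175781)/(-112823) = 473381/(-240235 - 1*(-175335)) + (625 + 175781)/(-112823) = 473381/(-240235 + 175335) + 176406*(-1/112823) = 473381/(-64900) - 176406/112823 = 473381*(-1/64900) - 176406/112823 = -473381/64900 - 176406/112823 = -64857013963/7322212700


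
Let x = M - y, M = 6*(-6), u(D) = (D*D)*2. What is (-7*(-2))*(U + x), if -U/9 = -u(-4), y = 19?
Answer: 3262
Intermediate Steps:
u(D) = 2*D² (u(D) = D²*2 = 2*D²)
M = -36
x = -55 (x = -36 - 1*19 = -36 - 19 = -55)
U = 288 (U = -(-9)*2*(-4)² = -(-9)*2*16 = -(-9)*32 = -9*(-32) = 288)
(-7*(-2))*(U + x) = (-7*(-2))*(288 - 55) = 14*233 = 3262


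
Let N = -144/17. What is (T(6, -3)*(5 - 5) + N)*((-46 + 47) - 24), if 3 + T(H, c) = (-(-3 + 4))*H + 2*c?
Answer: 3312/17 ≈ 194.82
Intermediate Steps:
N = -144/17 (N = -144*1/17 = -144/17 ≈ -8.4706)
T(H, c) = -3 - H + 2*c (T(H, c) = -3 + ((-(-3 + 4))*H + 2*c) = -3 + ((-1*1)*H + 2*c) = -3 + (-H + 2*c) = -3 - H + 2*c)
(T(6, -3)*(5 - 5) + N)*((-46 + 47) - 24) = ((-3 - 1*6 + 2*(-3))*(5 - 5) - 144/17)*((-46 + 47) - 24) = ((-3 - 6 - 6)*0 - 144/17)*(1 - 24) = (-15*0 - 144/17)*(-23) = (0 - 144/17)*(-23) = -144/17*(-23) = 3312/17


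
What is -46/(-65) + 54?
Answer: 3556/65 ≈ 54.708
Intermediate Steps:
-46/(-65) + 54 = -1/65*(-46) + 54 = 46/65 + 54 = 3556/65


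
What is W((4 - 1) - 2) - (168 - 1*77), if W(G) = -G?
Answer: -92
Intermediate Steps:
W((4 - 1) - 2) - (168 - 1*77) = -((4 - 1) - 2) - (168 - 1*77) = -(3 - 2) - (168 - 77) = -1*1 - 1*91 = -1 - 91 = -92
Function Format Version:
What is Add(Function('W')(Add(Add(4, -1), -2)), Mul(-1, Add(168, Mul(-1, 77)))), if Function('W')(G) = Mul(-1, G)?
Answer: -92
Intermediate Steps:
Add(Function('W')(Add(Add(4, -1), -2)), Mul(-1, Add(168, Mul(-1, 77)))) = Add(Mul(-1, Add(Add(4, -1), -2)), Mul(-1, Add(168, Mul(-1, 77)))) = Add(Mul(-1, Add(3, -2)), Mul(-1, Add(168, -77))) = Add(Mul(-1, 1), Mul(-1, 91)) = Add(-1, -91) = -92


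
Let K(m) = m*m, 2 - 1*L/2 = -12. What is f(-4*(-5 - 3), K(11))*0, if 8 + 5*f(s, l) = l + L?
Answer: 0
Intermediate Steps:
L = 28 (L = 4 - 2*(-12) = 4 + 24 = 28)
K(m) = m**2
f(s, l) = 4 + l/5 (f(s, l) = -8/5 + (l + 28)/5 = -8/5 + (28 + l)/5 = -8/5 + (28/5 + l/5) = 4 + l/5)
f(-4*(-5 - 3), K(11))*0 = (4 + (1/5)*11**2)*0 = (4 + (1/5)*121)*0 = (4 + 121/5)*0 = (141/5)*0 = 0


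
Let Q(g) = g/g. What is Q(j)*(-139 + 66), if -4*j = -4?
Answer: -73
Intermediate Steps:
j = 1 (j = -¼*(-4) = 1)
Q(g) = 1
Q(j)*(-139 + 66) = 1*(-139 + 66) = 1*(-73) = -73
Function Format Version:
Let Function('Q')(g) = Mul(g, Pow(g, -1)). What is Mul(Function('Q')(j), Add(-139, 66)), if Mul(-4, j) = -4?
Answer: -73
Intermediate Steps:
j = 1 (j = Mul(Rational(-1, 4), -4) = 1)
Function('Q')(g) = 1
Mul(Function('Q')(j), Add(-139, 66)) = Mul(1, Add(-139, 66)) = Mul(1, -73) = -73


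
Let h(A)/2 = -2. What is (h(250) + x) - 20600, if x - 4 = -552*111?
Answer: -81872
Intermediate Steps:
x = -61268 (x = 4 - 552*111 = 4 - 61272 = -61268)
h(A) = -4 (h(A) = 2*(-2) = -4)
(h(250) + x) - 20600 = (-4 - 61268) - 20600 = -61272 - 20600 = -81872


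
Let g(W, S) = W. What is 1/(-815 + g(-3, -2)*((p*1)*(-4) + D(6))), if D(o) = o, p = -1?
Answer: -1/845 ≈ -0.0011834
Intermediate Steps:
1/(-815 + g(-3, -2)*((p*1)*(-4) + D(6))) = 1/(-815 - 3*(-1*1*(-4) + 6)) = 1/(-815 - 3*(-1*(-4) + 6)) = 1/(-815 - 3*(4 + 6)) = 1/(-815 - 3*10) = 1/(-815 - 30) = 1/(-845) = -1/845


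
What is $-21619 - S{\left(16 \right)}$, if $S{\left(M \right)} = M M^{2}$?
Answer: $-25715$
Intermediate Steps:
$S{\left(M \right)} = M^{3}$
$-21619 - S{\left(16 \right)} = -21619 - 16^{3} = -21619 - 4096 = -25715$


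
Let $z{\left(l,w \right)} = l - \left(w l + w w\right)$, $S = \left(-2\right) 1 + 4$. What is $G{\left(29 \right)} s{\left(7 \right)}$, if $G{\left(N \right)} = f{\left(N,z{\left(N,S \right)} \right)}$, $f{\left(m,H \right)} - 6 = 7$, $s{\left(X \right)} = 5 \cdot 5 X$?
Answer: $2275$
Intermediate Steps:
$S = 2$ ($S = -2 + 4 = 2$)
$z{\left(l,w \right)} = l - w^{2} - l w$ ($z{\left(l,w \right)} = l - \left(l w + w^{2}\right) = l - \left(w^{2} + l w\right) = l - w^{2} - l w$)
$s{\left(X \right)} = 25 X$
$f{\left(m,H \right)} = 13$ ($f{\left(m,H \right)} = 6 + 7 = 13$)
$G{\left(N \right)} = 13$
$G{\left(29 \right)} s{\left(7 \right)} = 13 \cdot 25 \cdot 7 = 13 \cdot 175 = 2275$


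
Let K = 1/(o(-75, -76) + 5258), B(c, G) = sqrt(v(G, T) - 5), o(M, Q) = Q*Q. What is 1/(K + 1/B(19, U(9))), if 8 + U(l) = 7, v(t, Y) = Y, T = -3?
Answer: 22068/30437291 + 60874578*I*sqrt(2)/30437291 ≈ 0.00072503 + 2.8284*I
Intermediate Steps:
U(l) = -1 (U(l) = -8 + 7 = -1)
o(M, Q) = Q**2
B(c, G) = 2*I*sqrt(2) (B(c, G) = sqrt(-3 - 5) = sqrt(-8) = 2*I*sqrt(2))
K = 1/11034 (K = 1/((-76)**2 + 5258) = 1/(5776 + 5258) = 1/11034 ≈ 9.0629e-5)
1/(K + 1/B(19, U(9))) = 1/(1/11034 + 1/(2*I*sqrt(2))) = 1/(1/11034 - I*sqrt(2)/4)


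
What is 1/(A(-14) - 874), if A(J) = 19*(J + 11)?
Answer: -1/931 ≈ -0.0010741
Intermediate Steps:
A(J) = 209 + 19*J (A(J) = 19*(11 + J) = 209 + 19*J)
1/(A(-14) - 874) = 1/((209 + 19*(-14)) - 874) = 1/((209 - 266) - 874) = 1/(-57 - 874) = 1/(-931) = -1/931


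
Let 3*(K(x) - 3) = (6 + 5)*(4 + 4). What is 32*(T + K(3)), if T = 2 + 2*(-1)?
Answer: 3104/3 ≈ 1034.7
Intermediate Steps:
K(x) = 97/3 (K(x) = 3 + ((6 + 5)*(4 + 4))/3 = 3 + (11*8)/3 = 3 + (1/3)*88 = 3 + 88/3 = 97/3)
T = 0 (T = 2 - 2 = 0)
32*(T + K(3)) = 32*(0 + 97/3) = 32*(97/3) = 3104/3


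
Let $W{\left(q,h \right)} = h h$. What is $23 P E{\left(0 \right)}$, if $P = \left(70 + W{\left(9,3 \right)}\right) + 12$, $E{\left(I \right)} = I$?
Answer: $0$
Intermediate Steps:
$W{\left(q,h \right)} = h^{2}$
$P = 91$ ($P = \left(70 + 3^{2}\right) + 12 = \left(70 + 9\right) + 12 = 79 + 12 = 91$)
$23 P E{\left(0 \right)} = 23 \cdot 91 \cdot 0 = 2093 \cdot 0 = 0$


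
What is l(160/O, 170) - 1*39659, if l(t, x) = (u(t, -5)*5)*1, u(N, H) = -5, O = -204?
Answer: -39684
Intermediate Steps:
l(t, x) = -25 (l(t, x) = -5*5*1 = -25*1 = -25)
l(160/O, 170) - 1*39659 = -25 - 1*39659 = -25 - 39659 = -39684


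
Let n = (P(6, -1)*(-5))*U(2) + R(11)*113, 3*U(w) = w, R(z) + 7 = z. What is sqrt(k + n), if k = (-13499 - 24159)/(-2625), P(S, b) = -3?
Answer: 2*sqrt(32823210)/525 ≈ 21.825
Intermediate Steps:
R(z) = -7 + z
U(w) = w/3
n = 462 (n = (-3*(-5))*((1/3)*2) + (-7 + 11)*113 = 15*(2/3) + 4*113 = 10 + 452 = 462)
k = 37658/2625 (k = -37658*(-1/2625) = 37658/2625 ≈ 14.346)
sqrt(k + n) = sqrt(37658/2625 + 462) = sqrt(1250408/2625) = 2*sqrt(32823210)/525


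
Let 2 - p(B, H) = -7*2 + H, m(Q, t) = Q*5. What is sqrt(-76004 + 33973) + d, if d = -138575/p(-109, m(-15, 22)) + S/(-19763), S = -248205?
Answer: -2716071070/1798433 + I*sqrt(42031) ≈ -1510.2 + 205.01*I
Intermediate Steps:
m(Q, t) = 5*Q
p(B, H) = 16 - H (p(B, H) = 2 - (-7*2 + H) = 2 - (-14 + H) = 2 + (14 - H) = 16 - H)
d = -2716071070/1798433 (d = -138575/(16 - 5*(-15)) - 248205/(-19763) = -138575/(16 - 1*(-75)) - 248205*(-1/19763) = -138575/(16 + 75) + 248205/19763 = -138575/91 + 248205/19763 = -2716071070/1798433 ≈ -1510.2)
sqrt(-76004 + 33973) + d = sqrt(-76004 + 33973) - 2716071070/1798433 = sqrt(-42031) - 2716071070/1798433 = I*sqrt(42031) - 2716071070/1798433 = -2716071070/1798433 + I*sqrt(42031)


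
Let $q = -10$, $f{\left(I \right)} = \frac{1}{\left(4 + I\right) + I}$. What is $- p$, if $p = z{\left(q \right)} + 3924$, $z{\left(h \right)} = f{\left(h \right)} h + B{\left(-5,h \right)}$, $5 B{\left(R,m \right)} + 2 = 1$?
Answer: $- \frac{156977}{40} \approx -3924.4$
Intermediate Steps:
$B{\left(R,m \right)} = - \frac{1}{5}$ ($B{\left(R,m \right)} = - \frac{2}{5} + \frac{1}{5} \cdot 1 = - \frac{2}{5} + \frac{1}{5} = - \frac{1}{5}$)
$f{\left(I \right)} = \frac{1}{4 + 2 I}$
$z{\left(h \right)} = - \frac{1}{5} + \frac{h}{2 \left(2 + h\right)}$ ($z{\left(h \right)} = \frac{1}{2 \left(2 + h\right)} h - \frac{1}{5} = \frac{h}{2 \left(2 + h\right)} - \frac{1}{5} = - \frac{1}{5} + \frac{h}{2 \left(2 + h\right)}$)
$p = \frac{156977}{40}$ ($p = \frac{-4 + 3 \left(-10\right)}{10 \left(2 - 10\right)} + 3924 = \frac{-4 - 30}{10 \left(-8\right)} + 3924 = \frac{1}{10} \left(- \frac{1}{8}\right) \left(-34\right) + 3924 = \frac{17}{40} + 3924 = \frac{156977}{40} \approx 3924.4$)
$- p = \left(-1\right) \frac{156977}{40} = - \frac{156977}{40}$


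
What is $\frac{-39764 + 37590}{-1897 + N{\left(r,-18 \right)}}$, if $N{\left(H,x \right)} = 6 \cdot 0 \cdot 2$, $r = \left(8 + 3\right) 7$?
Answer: $\frac{2174}{1897} \approx 1.146$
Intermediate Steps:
$r = 77$ ($r = 11 \cdot 7 = 77$)
$N{\left(H,x \right)} = 0$ ($N{\left(H,x \right)} = 0 \cdot 2 = 0$)
$\frac{-39764 + 37590}{-1897 + N{\left(r,-18 \right)}} = \frac{-39764 + 37590}{-1897 + 0} = - \frac{2174}{-1897} = \left(-2174\right) \left(- \frac{1}{1897}\right) = \frac{2174}{1897}$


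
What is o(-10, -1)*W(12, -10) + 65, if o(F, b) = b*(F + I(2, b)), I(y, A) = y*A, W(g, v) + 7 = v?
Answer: -139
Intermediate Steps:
W(g, v) = -7 + v
I(y, A) = A*y
o(F, b) = b*(F + 2*b) (o(F, b) = b*(F + b*2) = b*(F + 2*b))
o(-10, -1)*W(12, -10) + 65 = (-(-10 + 2*(-1)))*(-7 - 10) + 65 = -(-10 - 2)*(-17) + 65 = -1*(-12)*(-17) + 65 = 12*(-17) + 65 = -204 + 65 = -139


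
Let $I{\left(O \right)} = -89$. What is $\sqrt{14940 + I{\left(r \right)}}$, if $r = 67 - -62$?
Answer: $\sqrt{14851} \approx 121.86$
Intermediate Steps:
$r = 129$ ($r = 67 + 62 = 129$)
$\sqrt{14940 + I{\left(r \right)}} = \sqrt{14940 - 89} = \sqrt{14851}$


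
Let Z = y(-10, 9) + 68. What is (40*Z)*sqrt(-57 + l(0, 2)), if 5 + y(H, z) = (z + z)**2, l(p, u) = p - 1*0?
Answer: 15480*I*sqrt(57) ≈ 1.1687e+5*I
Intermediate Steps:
l(p, u) = p (l(p, u) = p + 0 = p)
y(H, z) = -5 + 4*z**2 (y(H, z) = -5 + (z + z)**2 = -5 + (2*z)**2 = -5 + 4*z**2)
Z = 387 (Z = (-5 + 4*9**2) + 68 = (-5 + 4*81) + 68 = (-5 + 324) + 68 = 319 + 68 = 387)
(40*Z)*sqrt(-57 + l(0, 2)) = (40*387)*sqrt(-57 + 0) = 15480*sqrt(-57) = 15480*(I*sqrt(57)) = 15480*I*sqrt(57)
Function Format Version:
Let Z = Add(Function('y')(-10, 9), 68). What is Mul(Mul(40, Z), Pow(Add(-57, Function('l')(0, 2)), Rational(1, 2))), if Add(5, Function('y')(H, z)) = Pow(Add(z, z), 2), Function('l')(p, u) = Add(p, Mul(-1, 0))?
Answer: Mul(15480, I, Pow(57, Rational(1, 2))) ≈ Mul(1.1687e+5, I)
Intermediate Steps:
Function('l')(p, u) = p (Function('l')(p, u) = Add(p, 0) = p)
Function('y')(H, z) = Add(-5, Mul(4, Pow(z, 2))) (Function('y')(H, z) = Add(-5, Pow(Add(z, z), 2)) = Add(-5, Pow(Mul(2, z), 2)) = Add(-5, Mul(4, Pow(z, 2))))
Z = 387 (Z = Add(Add(-5, Mul(4, Pow(9, 2))), 68) = Add(Add(-5, Mul(4, 81)), 68) = Add(Add(-5, 324), 68) = Add(319, 68) = 387)
Mul(Mul(40, Z), Pow(Add(-57, Function('l')(0, 2)), Rational(1, 2))) = Mul(Mul(40, 387), Pow(Add(-57, 0), Rational(1, 2))) = Mul(15480, Pow(-57, Rational(1, 2))) = Mul(15480, Mul(I, Pow(57, Rational(1, 2)))) = Mul(15480, I, Pow(57, Rational(1, 2)))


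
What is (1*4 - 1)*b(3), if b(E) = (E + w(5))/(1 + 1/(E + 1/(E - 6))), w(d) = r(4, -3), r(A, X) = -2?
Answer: 24/11 ≈ 2.1818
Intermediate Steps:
w(d) = -2
b(E) = (-2 + E)/(1 + 1/(E + 1/(-6 + E))) (b(E) = (E - 2)/(1 + 1/(E + 1/(E - 6))) = (-2 + E)/(1 + 1/(E + 1/(-6 + E))))
(1*4 - 1)*b(3) = (1*4 - 1)*((2 - 1*3³ - 13*3 + 8*3²)/(5 - 1*3² + 5*3)) = (4 - 1)*((2 - 1*27 - 39 + 8*9)/(5 - 1*9 + 15)) = 3*((2 - 27 - 39 + 72)/(5 - 9 + 15)) = 3*(8/11) = 24/11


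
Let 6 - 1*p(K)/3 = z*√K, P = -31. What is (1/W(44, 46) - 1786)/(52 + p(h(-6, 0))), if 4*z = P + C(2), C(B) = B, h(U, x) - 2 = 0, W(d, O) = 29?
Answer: -29004080/917299 + 310758*√2/31631 ≈ -17.725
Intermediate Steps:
h(U, x) = 2 (h(U, x) = 2 + 0 = 2)
z = -29/4 (z = (-31 + 2)/4 = (¼)*(-29) = -29/4 ≈ -7.2500)
p(K) = 18 + 87*√K/4 (p(K) = 18 - (-87)*√K/4 = 18 + 87*√K/4)
(1/W(44, 46) - 1786)/(52 + p(h(-6, 0))) = (1/29 - 1786)/(52 + (18 + 87*√2/4)) = (1/29 - 1786)/(70 + 87*√2/4) = -51793/(29*(70 + 87*√2/4))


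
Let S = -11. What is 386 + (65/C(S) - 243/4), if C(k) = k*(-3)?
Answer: 43193/132 ≈ 327.22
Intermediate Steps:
C(k) = -3*k
386 + (65/C(S) - 243/4) = 386 + (65/((-3*(-11))) - 243/4) = 386 + (65/33 - 243*1/4) = 386 + (65*(1/33) - 243/4) = 386 + (65/33 - 243/4) = 386 - 7759/132 = 43193/132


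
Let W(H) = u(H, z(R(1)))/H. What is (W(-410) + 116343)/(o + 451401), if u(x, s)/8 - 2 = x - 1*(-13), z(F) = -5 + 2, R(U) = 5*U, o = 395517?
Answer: 4770379/34723638 ≈ 0.13738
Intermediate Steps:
z(F) = -3
u(x, s) = 120 + 8*x (u(x, s) = 16 + 8*(x - 1*(-13)) = 16 + 8*(x + 13) = 16 + 8*(13 + x) = 16 + (104 + 8*x) = 120 + 8*x)
W(H) = (120 + 8*H)/H
(W(-410) + 116343)/(o + 451401) = ((8 + 120/(-410)) + 116343)/(395517 + 451401) = ((8 + 120*(-1/410)) + 116343)/846918 = ((8 - 12/41) + 116343)*(1/846918) = (316/41 + 116343)*(1/846918) = (4770379/41)*(1/846918) = 4770379/34723638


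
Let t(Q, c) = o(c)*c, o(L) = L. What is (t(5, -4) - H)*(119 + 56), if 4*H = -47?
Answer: 19425/4 ≈ 4856.3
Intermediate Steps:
H = -47/4 (H = (¼)*(-47) = -47/4 ≈ -11.750)
t(Q, c) = c² (t(Q, c) = c*c = c²)
(t(5, -4) - H)*(119 + 56) = ((-4)² - 1*(-47/4))*(119 + 56) = (16 + 47/4)*175 = (111/4)*175 = 19425/4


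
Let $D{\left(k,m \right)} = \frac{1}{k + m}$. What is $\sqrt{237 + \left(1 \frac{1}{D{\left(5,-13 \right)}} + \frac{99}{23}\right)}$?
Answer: $\frac{\sqrt{123418}}{23} \approx 15.274$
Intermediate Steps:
$\sqrt{237 + \left(1 \frac{1}{D{\left(5,-13 \right)}} + \frac{99}{23}\right)} = \sqrt{237 + \left(1 \frac{1}{\frac{1}{5 - 13}} + \frac{99}{23}\right)} = \sqrt{237 + \left(1 \frac{1}{\frac{1}{-8}} + 99 \cdot \frac{1}{23}\right)} = \sqrt{237 + \left(1 \frac{1}{- \frac{1}{8}} + \frac{99}{23}\right)} = \sqrt{237 + \left(1 \left(-8\right) + \frac{99}{23}\right)} = \sqrt{237 + \left(-8 + \frac{99}{23}\right)} = \sqrt{237 - \frac{85}{23}} = \sqrt{\frac{5366}{23}} = \frac{\sqrt{123418}}{23}$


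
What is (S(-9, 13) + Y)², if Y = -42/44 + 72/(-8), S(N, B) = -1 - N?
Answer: 1849/484 ≈ 3.8202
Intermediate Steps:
Y = -219/22 (Y = -42*1/44 + 72*(-⅛) = -21/22 - 9 = -219/22 ≈ -9.9545)
(S(-9, 13) + Y)² = ((-1 - 1*(-9)) - 219/22)² = ((-1 + 9) - 219/22)² = (8 - 219/22)² = (-43/22)² = 1849/484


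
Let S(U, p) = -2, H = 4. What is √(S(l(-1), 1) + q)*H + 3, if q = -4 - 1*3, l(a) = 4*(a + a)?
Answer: 3 + 12*I ≈ 3.0 + 12.0*I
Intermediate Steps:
l(a) = 8*a (l(a) = 4*(2*a) = 8*a)
q = -7 (q = -4 - 3 = -7)
√(S(l(-1), 1) + q)*H + 3 = √(-2 - 7)*4 + 3 = √(-9)*4 + 3 = (3*I)*4 + 3 = 12*I + 3 = 3 + 12*I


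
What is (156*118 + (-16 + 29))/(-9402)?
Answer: -18421/9402 ≈ -1.9593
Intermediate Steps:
(156*118 + (-16 + 29))/(-9402) = (18408 + 13)*(-1/9402) = 18421*(-1/9402) = -18421/9402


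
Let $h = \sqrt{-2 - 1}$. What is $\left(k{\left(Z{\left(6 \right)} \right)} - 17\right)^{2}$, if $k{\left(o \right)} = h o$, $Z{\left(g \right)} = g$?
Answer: $181 - 204 i \sqrt{3} \approx 181.0 - 353.34 i$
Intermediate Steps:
$h = i \sqrt{3}$ ($h = \sqrt{-3} = i \sqrt{3} \approx 1.732 i$)
$k{\left(o \right)} = i o \sqrt{3}$ ($k{\left(o \right)} = i \sqrt{3} o = i o \sqrt{3}$)
$\left(k{\left(Z{\left(6 \right)} \right)} - 17\right)^{2} = \left(i 6 \sqrt{3} - 17\right)^{2} = \left(6 i \sqrt{3} - 17\right)^{2} = \left(-17 + 6 i \sqrt{3}\right)^{2}$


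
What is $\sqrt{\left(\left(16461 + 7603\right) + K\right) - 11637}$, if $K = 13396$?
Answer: $7 \sqrt{527} \approx 160.7$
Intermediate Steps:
$\sqrt{\left(\left(16461 + 7603\right) + K\right) - 11637} = \sqrt{\left(\left(16461 + 7603\right) + 13396\right) - 11637} = \sqrt{\left(24064 + 13396\right) - 11637} = \sqrt{37460 - 11637} = \sqrt{25823} = 7 \sqrt{527}$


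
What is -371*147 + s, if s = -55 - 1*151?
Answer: -54743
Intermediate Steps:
s = -206 (s = -55 - 151 = -206)
-371*147 + s = -371*147 - 206 = -54537 - 206 = -54743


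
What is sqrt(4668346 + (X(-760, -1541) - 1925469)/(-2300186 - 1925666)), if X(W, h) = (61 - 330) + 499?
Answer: sqrt(20841628657747128353)/2112926 ≈ 2160.6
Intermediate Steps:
X(W, h) = 230 (X(W, h) = -269 + 499 = 230)
sqrt(4668346 + (X(-760, -1541) - 1925469)/(-2300186 - 1925666)) = sqrt(4668346 + (230 - 1925469)/(-2300186 - 1925666)) = sqrt(4668346 - 1925239/(-4225852)) = sqrt(4668346 - 1925239*(-1/4225852)) = sqrt(4668346 + 1925239/4225852) = sqrt(19727741206031/4225852) = sqrt(20841628657747128353)/2112926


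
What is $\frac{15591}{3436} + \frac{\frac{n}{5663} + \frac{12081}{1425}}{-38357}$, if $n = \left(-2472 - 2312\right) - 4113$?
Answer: $\frac{229796548054977}{50645389897300} \approx 4.5374$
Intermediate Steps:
$n = -8897$ ($n = -4784 - 4113 = -8897$)
$\frac{15591}{3436} + \frac{\frac{n}{5663} + \frac{12081}{1425}}{-38357} = \frac{15591}{3436} + \frac{- \frac{8897}{5663} + \frac{12081}{1425}}{-38357} = 15591 \cdot \frac{1}{3436} + \left(\left(-8897\right) \frac{1}{5663} + 12081 \cdot \frac{1}{1425}\right) \left(- \frac{1}{38357}\right) = \frac{15591}{3436} + \left(- \frac{1271}{809} + \frac{4027}{475}\right) \left(- \frac{1}{38357}\right) = \frac{15591}{3436} + \frac{2654118}{384275} \left(- \frac{1}{38357}\right) = \frac{15591}{3436} - \frac{2654118}{14739636175} = \frac{229796548054977}{50645389897300}$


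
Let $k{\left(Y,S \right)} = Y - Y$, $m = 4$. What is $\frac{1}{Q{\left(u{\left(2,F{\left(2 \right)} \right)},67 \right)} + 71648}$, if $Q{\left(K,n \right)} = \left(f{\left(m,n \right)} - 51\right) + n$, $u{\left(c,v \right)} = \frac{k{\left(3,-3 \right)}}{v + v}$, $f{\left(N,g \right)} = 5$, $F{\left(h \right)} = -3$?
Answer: $\frac{1}{71669} \approx 1.3953 \cdot 10^{-5}$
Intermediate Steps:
$k{\left(Y,S \right)} = 0$
$u{\left(c,v \right)} = 0$ ($u{\left(c,v \right)} = \frac{0}{v + v} = \frac{0}{2 v} = 0 \frac{1}{2 v} = 0$)
$Q{\left(K,n \right)} = -46 + n$ ($Q{\left(K,n \right)} = \left(5 - 51\right) + n = -46 + n$)
$\frac{1}{Q{\left(u{\left(2,F{\left(2 \right)} \right)},67 \right)} + 71648} = \frac{1}{\left(-46 + 67\right) + 71648} = \frac{1}{21 + 71648} = \frac{1}{71669}$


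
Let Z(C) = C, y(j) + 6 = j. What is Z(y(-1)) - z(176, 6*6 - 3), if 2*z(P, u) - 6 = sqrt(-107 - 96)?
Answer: -10 - I*sqrt(203)/2 ≈ -10.0 - 7.1239*I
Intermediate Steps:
y(j) = -6 + j
z(P, u) = 3 + I*sqrt(203)/2 (z(P, u) = 3 + sqrt(-107 - 96)/2 = 3 + sqrt(-203)/2 = 3 + (I*sqrt(203))/2 = 3 + I*sqrt(203)/2)
Z(y(-1)) - z(176, 6*6 - 3) = (-6 - 1) - (3 + I*sqrt(203)/2) = -7 + (-3 - I*sqrt(203)/2) = -10 - I*sqrt(203)/2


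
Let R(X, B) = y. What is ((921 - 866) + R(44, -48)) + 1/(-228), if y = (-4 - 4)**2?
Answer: 27131/228 ≈ 119.00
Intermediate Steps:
y = 64 (y = (-8)**2 = 64)
R(X, B) = 64
((921 - 866) + R(44, -48)) + 1/(-228) = ((921 - 866) + 64) + 1/(-228) = (55 + 64) - 1/228 = 119 - 1/228 = 27131/228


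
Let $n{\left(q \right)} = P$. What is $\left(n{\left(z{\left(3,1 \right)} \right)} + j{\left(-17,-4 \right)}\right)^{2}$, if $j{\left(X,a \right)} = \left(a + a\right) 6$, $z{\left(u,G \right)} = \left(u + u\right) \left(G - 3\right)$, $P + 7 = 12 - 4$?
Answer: $2209$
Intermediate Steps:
$P = 1$ ($P = -7 + \left(12 - 4\right) = -7 + 8 = 1$)
$z{\left(u,G \right)} = 2 u \left(-3 + G\right)$
$n{\left(q \right)} = 1$
$j{\left(X,a \right)} = 12 a$ ($j{\left(X,a \right)} = 2 a 6 = 12 a$)
$\left(n{\left(z{\left(3,1 \right)} \right)} + j{\left(-17,-4 \right)}\right)^{2} = \left(1 + 12 \left(-4\right)\right)^{2} = \left(1 - 48\right)^{2} = \left(-47\right)^{2} = 2209$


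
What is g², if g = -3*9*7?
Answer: 35721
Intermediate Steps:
g = -189 (g = -27*7 = -189)
g² = (-189)² = 35721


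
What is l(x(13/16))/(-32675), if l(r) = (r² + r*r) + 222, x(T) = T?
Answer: -5717/836480 ≈ -0.0068346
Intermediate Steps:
l(r) = 222 + 2*r² (l(r) = (r² + r²) + 222 = 2*r² + 222 = 222 + 2*r²)
l(x(13/16))/(-32675) = (222 + 2*(13/16)²)/(-32675) = (222 + 2*(13*(1/16))²)*(-1/32675) = (222 + 2*(13/16)²)*(-1/32675) = (222 + 2*(169/256))*(-1/32675) = (222 + 169/128)*(-1/32675) = (28585/128)*(-1/32675) = -5717/836480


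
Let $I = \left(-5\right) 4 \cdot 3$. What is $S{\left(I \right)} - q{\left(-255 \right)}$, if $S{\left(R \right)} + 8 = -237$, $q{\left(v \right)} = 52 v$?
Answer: $13015$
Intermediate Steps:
$I = -60$ ($I = \left(-20\right) 3 = -60$)
$S{\left(R \right)} = -245$ ($S{\left(R \right)} = -8 - 237 = -245$)
$S{\left(I \right)} - q{\left(-255 \right)} = -245 - 52 \left(-255\right) = -245 - -13260 = -245 + 13260 = 13015$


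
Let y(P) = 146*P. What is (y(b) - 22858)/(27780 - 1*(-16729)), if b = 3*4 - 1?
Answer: -21252/44509 ≈ -0.47748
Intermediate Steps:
b = 11 (b = 12 - 1 = 11)
(y(b) - 22858)/(27780 - 1*(-16729)) = (146*11 - 22858)/(27780 - 1*(-16729)) = (1606 - 22858)/(27780 + 16729) = -21252/44509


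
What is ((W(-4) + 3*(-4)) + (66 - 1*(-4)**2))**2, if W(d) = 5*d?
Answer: 324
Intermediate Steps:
((W(-4) + 3*(-4)) + (66 - 1*(-4)**2))**2 = ((5*(-4) + 3*(-4)) + (66 - 1*(-4)**2))**2 = ((-20 - 12) + (66 - 1*16))**2 = (-32 + (66 - 16))**2 = (-32 + 50)**2 = 18**2 = 324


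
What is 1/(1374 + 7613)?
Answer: 1/8987 ≈ 0.00011127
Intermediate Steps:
1/(1374 + 7613) = 1/8987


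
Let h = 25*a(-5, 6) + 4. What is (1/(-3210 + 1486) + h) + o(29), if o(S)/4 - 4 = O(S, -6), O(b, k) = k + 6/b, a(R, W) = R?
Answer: -6408137/49996 ≈ -128.17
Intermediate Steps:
o(S) = -8 + 24/S (o(S) = 16 + 4*(-6 + 6/S) = 16 + (-24 + 24/S) = -8 + 24/S)
h = -121 (h = 25*(-5) + 4 = -125 + 4 = -121)
(1/(-3210 + 1486) + h) + o(29) = (1/(-3210 + 1486) - 121) + (-8 + 24/29) = (1/(-1724) - 121) + (-8 + 24*(1/29)) = (-1/1724 - 121) + (-8 + 24/29) = -208605/1724 - 208/29 = -6408137/49996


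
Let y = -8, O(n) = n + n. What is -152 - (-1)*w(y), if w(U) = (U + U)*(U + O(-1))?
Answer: 8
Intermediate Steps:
O(n) = 2*n
w(U) = 2*U*(-2 + U) (w(U) = (U + U)*(U + 2*(-1)) = (2*U)*(U - 2) = (2*U)*(-2 + U) = 2*U*(-2 + U))
-152 - (-1)*w(y) = -152 - (-1)*2*(-8)*(-2 - 8) = -152 - (-1)*2*(-8)*(-10) = -152 - (-1)*160 = -152 - 1*(-160) = -152 + 160 = 8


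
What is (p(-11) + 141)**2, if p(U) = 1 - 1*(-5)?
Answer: 21609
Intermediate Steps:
p(U) = 6 (p(U) = 1 + 5 = 6)
(p(-11) + 141)**2 = (6 + 141)**2 = 147**2 = 21609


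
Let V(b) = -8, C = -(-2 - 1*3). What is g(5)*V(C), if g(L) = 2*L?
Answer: -80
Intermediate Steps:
C = 5 (C = -(-2 - 3) = -1*(-5) = 5)
g(5)*V(C) = (2*5)*(-8) = 10*(-8) = -80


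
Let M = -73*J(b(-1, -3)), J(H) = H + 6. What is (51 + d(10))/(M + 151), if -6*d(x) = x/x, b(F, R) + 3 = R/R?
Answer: -305/846 ≈ -0.36052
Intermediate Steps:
b(F, R) = -2 (b(F, R) = -3 + R/R = -3 + 1 = -2)
J(H) = 6 + H
M = -292 (M = -73*(6 - 2) = -73*4 = -292)
d(x) = -1/6 (d(x) = -x/(6*x) = -1/6*1 = -1/6)
(51 + d(10))/(M + 151) = (51 - 1/6)/(-292 + 151) = (305/6)/(-141) = (305/6)*(-1/141) = -305/846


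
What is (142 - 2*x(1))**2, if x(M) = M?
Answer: 19600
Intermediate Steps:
(142 - 2*x(1))**2 = (142 - 2*1)**2 = (142 - 2)**2 = 140**2 = 19600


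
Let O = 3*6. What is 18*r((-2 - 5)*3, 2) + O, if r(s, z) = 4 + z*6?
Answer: 306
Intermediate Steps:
r(s, z) = 4 + 6*z
O = 18
18*r((-2 - 5)*3, 2) + O = 18*(4 + 6*2) + 18 = 18*(4 + 12) + 18 = 18*16 + 18 = 288 + 18 = 306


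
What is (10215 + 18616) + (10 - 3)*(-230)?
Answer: 27221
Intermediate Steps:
(10215 + 18616) + (10 - 3)*(-230) = 28831 + 7*(-230) = 28831 - 1610 = 27221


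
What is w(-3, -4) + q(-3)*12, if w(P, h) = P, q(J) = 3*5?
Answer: 177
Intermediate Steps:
q(J) = 15
w(-3, -4) + q(-3)*12 = -3 + 15*12 = -3 + 180 = 177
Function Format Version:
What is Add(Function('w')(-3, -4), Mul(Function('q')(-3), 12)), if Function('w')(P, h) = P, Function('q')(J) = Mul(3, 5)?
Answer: 177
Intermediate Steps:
Function('q')(J) = 15
Add(Function('w')(-3, -4), Mul(Function('q')(-3), 12)) = Add(-3, Mul(15, 12)) = Add(-3, 180) = 177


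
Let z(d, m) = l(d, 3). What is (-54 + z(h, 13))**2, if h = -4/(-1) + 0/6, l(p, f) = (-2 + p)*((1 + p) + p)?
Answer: 1296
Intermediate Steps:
l(p, f) = (1 + 2*p)*(-2 + p) (l(p, f) = (-2 + p)*(1 + 2*p) = (1 + 2*p)*(-2 + p))
h = 4 (h = -4*(-1) + 0*(1/6) = 4 + 0 = 4)
z(d, m) = -2 - 3*d + 2*d**2
(-54 + z(h, 13))**2 = (-54 + (-2 - 3*4 + 2*4**2))**2 = (-54 + (-2 - 12 + 2*16))**2 = (-54 + (-2 - 12 + 32))**2 = (-54 + 18)**2 = (-36)**2 = 1296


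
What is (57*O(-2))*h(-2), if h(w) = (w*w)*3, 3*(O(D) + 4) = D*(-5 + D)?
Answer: 456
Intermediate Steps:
O(D) = -4 + D*(-5 + D)/3 (O(D) = -4 + (D*(-5 + D))/3 = -4 + D*(-5 + D)/3)
h(w) = 3*w² (h(w) = w²*3 = 3*w²)
(57*O(-2))*h(-2) = (57*(-4 - 5/3*(-2) + (⅓)*(-2)²))*(3*(-2)²) = (57*(-4 + 10/3 + (⅓)*4))*(3*4) = (57*(-4 + 10/3 + 4/3))*12 = (57*(⅔))*12 = 38*12 = 456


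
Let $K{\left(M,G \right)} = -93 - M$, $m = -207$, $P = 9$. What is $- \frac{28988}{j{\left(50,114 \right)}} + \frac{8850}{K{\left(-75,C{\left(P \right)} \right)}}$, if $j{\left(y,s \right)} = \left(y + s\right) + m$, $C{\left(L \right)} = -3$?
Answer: $\frac{23539}{129} \approx 182.47$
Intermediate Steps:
$j{\left(y,s \right)} = -207 + s + y$ ($j{\left(y,s \right)} = \left(y + s\right) - 207 = \left(s + y\right) - 207 = -207 + s + y$)
$- \frac{28988}{j{\left(50,114 \right)}} + \frac{8850}{K{\left(-75,C{\left(P \right)} \right)}} = - \frac{28988}{-207 + 114 + 50} + \frac{8850}{-93 - -75} = - \frac{28988}{-43} + \frac{8850}{-93 + 75} = \left(-28988\right) \left(- \frac{1}{43}\right) + \frac{8850}{-18} = \frac{28988}{43} + 8850 \left(- \frac{1}{18}\right) = \frac{28988}{43} - \frac{1475}{3} = \frac{23539}{129}$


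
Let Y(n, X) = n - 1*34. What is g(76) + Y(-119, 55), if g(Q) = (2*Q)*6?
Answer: 759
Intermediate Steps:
Y(n, X) = -34 + n (Y(n, X) = n - 34 = -34 + n)
g(Q) = 12*Q
g(76) + Y(-119, 55) = 12*76 + (-34 - 119) = 912 - 153 = 759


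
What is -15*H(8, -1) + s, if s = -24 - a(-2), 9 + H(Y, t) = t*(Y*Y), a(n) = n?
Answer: 1073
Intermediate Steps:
H(Y, t) = -9 + t*Y² (H(Y, t) = -9 + t*(Y*Y) = -9 + t*Y²)
s = -22 (s = -24 - 1*(-2) = -24 + 2 = -22)
-15*H(8, -1) + s = -15*(-9 - 1*8²) - 22 = -15*(-9 - 1*64) - 22 = -15*(-9 - 64) - 22 = -15*(-73) - 22 = 1095 - 22 = 1073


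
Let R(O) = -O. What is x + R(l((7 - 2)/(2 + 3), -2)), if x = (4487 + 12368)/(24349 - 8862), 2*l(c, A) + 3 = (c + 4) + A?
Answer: 16855/15487 ≈ 1.0883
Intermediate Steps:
l(c, A) = ½ + A/2 + c/2 (l(c, A) = -3/2 + ((c + 4) + A)/2 = -3/2 + ((4 + c) + A)/2 = -3/2 + (4 + A + c)/2 = -3/2 + (2 + A/2 + c/2) = ½ + A/2 + c/2)
x = 16855/15487 ≈ 1.0883
x + R(l((7 - 2)/(2 + 3), -2)) = 16855/15487 - (½ + (½)*(-2) + ((7 - 2)/(2 + 3))/2) = 16855/15487 - (½ - 1 + (5/5)/2) = 16855/15487 - (½ - 1 + (5*(⅕))/2) = 16855/15487 - (½ - 1 + (½)*1) = 16855/15487 - (½ - 1 + ½) = 16855/15487 - 1*0 = 16855/15487 + 0 = 16855/15487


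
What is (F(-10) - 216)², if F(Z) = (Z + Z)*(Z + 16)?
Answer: 112896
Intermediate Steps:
F(Z) = 2*Z*(16 + Z) (F(Z) = (2*Z)*(16 + Z) = 2*Z*(16 + Z))
(F(-10) - 216)² = (2*(-10)*(16 - 10) - 216)² = (2*(-10)*6 - 216)² = (-120 - 216)² = (-336)² = 112896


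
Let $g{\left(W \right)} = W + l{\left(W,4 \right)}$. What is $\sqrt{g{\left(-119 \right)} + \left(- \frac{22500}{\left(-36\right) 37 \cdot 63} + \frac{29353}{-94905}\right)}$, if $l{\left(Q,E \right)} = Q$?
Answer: $\frac{2 i \sqrt{2918258973735}}{221445} \approx 15.429 i$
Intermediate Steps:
$g{\left(W \right)} = 2 W$ ($g{\left(W \right)} = W + W = 2 W$)
$\sqrt{g{\left(-119 \right)} + \left(- \frac{22500}{\left(-36\right) 37 \cdot 63} + \frac{29353}{-94905}\right)} = \sqrt{2 \left(-119\right) + \left(- \frac{22500}{\left(-36\right) 37 \cdot 63} + \frac{29353}{-94905}\right)} = \sqrt{-238 - \left(\frac{29353}{94905} + \frac{22500}{\left(-1332\right) 63}\right)} = \sqrt{-238 - \left(\frac{29353}{94905} + \frac{22500}{-83916}\right)} = \sqrt{-238 - \frac{27346}{664335}} = \sqrt{- \frac{158139076}{664335}} = \frac{2 i \sqrt{2918258973735}}{221445}$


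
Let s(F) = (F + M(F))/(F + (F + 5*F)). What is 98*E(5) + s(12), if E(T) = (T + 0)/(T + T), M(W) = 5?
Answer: 4133/84 ≈ 49.202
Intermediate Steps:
E(T) = ½ (E(T) = T/((2*T)) = T*(1/(2*T)) = ½)
s(F) = (5 + F)/(7*F) (s(F) = (F + 5)/(F + (F + 5*F)) = (5 + F)/(F + 6*F) = (5 + F)/((7*F)) = (5 + F)*(1/(7*F)) = (5 + F)/(7*F))
98*E(5) + s(12) = 98*(½) + (⅐)*(5 + 12)/12 = 49 + (⅐)*(1/12)*17 = 49 + 17/84 = 4133/84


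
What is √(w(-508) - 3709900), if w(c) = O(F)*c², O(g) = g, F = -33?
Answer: 2*I*√3056503 ≈ 3496.6*I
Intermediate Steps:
w(c) = -33*c²
√(w(-508) - 3709900) = √(-33*(-508)² - 3709900) = √(-33*258064 - 3709900) = √(-8516112 - 3709900) = √(-12226012) = 2*I*√3056503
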